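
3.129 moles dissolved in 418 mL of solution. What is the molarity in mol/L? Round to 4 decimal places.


Convert volume to liters: V_L = V_mL / 1000.
V_L = 418 / 1000 = 0.418 L
M = n / V_L = 3.129 / 0.418
M = 7.48564593 mol/L, rounded to 4 dp:

7.4856 mol/L


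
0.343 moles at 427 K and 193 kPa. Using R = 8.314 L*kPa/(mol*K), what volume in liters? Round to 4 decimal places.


PV = nRT, solve for V = nRT / P.
nRT = 0.343 * 8.314 * 427 = 1217.6768
V = 1217.6768 / 193
V = 6.30920622 L, rounded to 4 dp:

6.3092 L


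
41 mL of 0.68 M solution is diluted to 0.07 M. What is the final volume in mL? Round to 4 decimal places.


Dilution: M1*V1 = M2*V2, solve for V2.
V2 = M1*V1 / M2
V2 = 0.68 * 41 / 0.07
V2 = 27.88 / 0.07
V2 = 398.28571429 mL, rounded to 4 dp:

398.2857 mL


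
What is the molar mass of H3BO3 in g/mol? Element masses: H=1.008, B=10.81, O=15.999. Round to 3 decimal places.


M = sum(count * atomic_mass) over atoms.
M = 3*1.008 + 1*10.81 + 3*15.999
M = 3.024 + 10.81 + 47.997
M = 61.831 g/mol, rounded to 3 dp:

61.831 g/mol


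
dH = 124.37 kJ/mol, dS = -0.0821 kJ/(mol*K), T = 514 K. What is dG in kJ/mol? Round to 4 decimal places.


Gibbs: dG = dH - T*dS (consistent units, dS already in kJ/(mol*K)).
T*dS = 514 * -0.0821 = -42.1994
dG = 124.37 - (-42.1994)
dG = 166.5694 kJ/mol, rounded to 4 dp:

166.5694 kJ/mol


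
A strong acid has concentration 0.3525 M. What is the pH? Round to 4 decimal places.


A strong acid dissociates completely, so [H+] equals the given concentration.
pH = -log10([H+]) = -log10(0.3525)
pH = 0.45284088, rounded to 4 dp:

0.4528


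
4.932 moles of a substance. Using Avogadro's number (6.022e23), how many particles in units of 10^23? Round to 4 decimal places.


N = n * NA, then divide by 1e23 for the requested units.
N / 1e23 = n * 6.022
N / 1e23 = 4.932 * 6.022
N / 1e23 = 29.700504, rounded to 4 dp:

29.7005


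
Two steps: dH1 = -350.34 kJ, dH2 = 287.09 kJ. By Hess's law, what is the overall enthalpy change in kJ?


Hess's law: enthalpy is a state function, so add the step enthalpies.
dH_total = dH1 + dH2 = -350.34 + (287.09)
dH_total = -63.25 kJ:

-63.25 kJ


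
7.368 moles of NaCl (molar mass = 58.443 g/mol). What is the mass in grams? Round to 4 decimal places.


mass = n * M
mass = 7.368 * 58.443
mass = 430.608024 g, rounded to 4 dp:

430.6080 g


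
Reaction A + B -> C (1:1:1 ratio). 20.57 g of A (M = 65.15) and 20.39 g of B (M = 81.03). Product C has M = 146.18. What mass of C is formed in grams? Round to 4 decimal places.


Find moles of each reactant; the smaller value is the limiting reagent in a 1:1:1 reaction, so moles_C equals moles of the limiter.
n_A = mass_A / M_A = 20.57 / 65.15 = 0.315733 mol
n_B = mass_B / M_B = 20.39 / 81.03 = 0.251635 mol
Limiting reagent: B (smaller), n_limiting = 0.251635 mol
mass_C = n_limiting * M_C = 0.251635 * 146.18
mass_C = 36.7840043 g, rounded to 4 dp:

36.7840 g


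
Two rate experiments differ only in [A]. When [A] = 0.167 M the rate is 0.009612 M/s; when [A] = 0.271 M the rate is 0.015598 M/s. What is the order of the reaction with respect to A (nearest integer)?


Rate is proportional to [A]^n, so rate2/rate1 = ([A]2/[A]1)^n. Take logs to solve for n.
rate2/rate1 = 0.015598 / 0.009612 = 1.6228
[A]2/[A]1 = 0.271 / 0.167 = 1.6228
n = ln(1.6228) / ln(1.6228) = 1.0
Nearest integer order:

1


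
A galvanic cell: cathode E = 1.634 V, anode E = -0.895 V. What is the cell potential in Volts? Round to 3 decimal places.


Standard cell potential: E_cell = E_cathode - E_anode.
E_cell = 1.634 - (-0.895)
E_cell = 2.529 V, rounded to 3 dp:

2.529 V


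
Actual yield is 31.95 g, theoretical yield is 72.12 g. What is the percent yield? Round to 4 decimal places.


% yield = 100 * actual / theoretical
% yield = 100 * 31.95 / 72.12
% yield = 44.30116473 %, rounded to 4 dp:

44.3012 %


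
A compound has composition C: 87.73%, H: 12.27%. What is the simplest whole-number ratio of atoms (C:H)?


Assume 100 g of compound, divide each mass% by atomic mass to get moles, then normalize by the smallest to get a raw atom ratio.
Moles per 100 g: C: 87.73/12.011 = 7.3041, H: 12.27/1.008 = 12.1726
Raw ratio (divide by min = 7.3041): C: 1.0, H: 1.667
Multiply by 3 to clear fractions: C: 3.0 ~= 3, H: 5.0 ~= 5
Reduce by GCD to get the simplest whole-number ratio:

3:5


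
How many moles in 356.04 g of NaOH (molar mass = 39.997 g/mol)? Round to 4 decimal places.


n = mass / M
n = 356.04 / 39.997
n = 8.90166763 mol, rounded to 4 dp:

8.9017 mol


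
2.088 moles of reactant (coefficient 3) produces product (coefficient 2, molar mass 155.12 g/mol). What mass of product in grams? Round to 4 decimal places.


Use the coefficient ratio to convert reactant moles to product moles, then multiply by the product's molar mass.
moles_P = moles_R * (coeff_P / coeff_R) = 2.088 * (2/3) = 1.392
mass_P = moles_P * M_P = 1.392 * 155.12
mass_P = 215.92704 g, rounded to 4 dp:

215.9270 g


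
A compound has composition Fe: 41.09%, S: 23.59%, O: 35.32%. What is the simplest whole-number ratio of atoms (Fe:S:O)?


Assume 100 g of compound, divide each mass% by atomic mass to get moles, then normalize by the smallest to get a raw atom ratio.
Moles per 100 g: Fe: 41.09/55.845 = 0.7358, S: 23.59/32.065 = 0.7357, O: 35.32/15.999 = 2.2076
Raw ratio (divide by min = 0.7357): Fe: 1.0, S: 1.0, O: 3.001
Multiply by 1 to clear fractions: Fe: 1.0 ~= 1, S: 1.0 ~= 1, O: 3.001 ~= 3
Reduce by GCD to get the simplest whole-number ratio:

1:1:3


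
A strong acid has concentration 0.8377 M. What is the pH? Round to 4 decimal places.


A strong acid dissociates completely, so [H+] equals the given concentration.
pH = -log10([H+]) = -log10(0.8377)
pH = 0.07691148, rounded to 4 dp:

0.0769


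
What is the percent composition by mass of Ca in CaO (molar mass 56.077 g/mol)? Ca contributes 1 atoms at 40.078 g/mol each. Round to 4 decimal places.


pct = 100 * (n_elem * M_elem) / M_total
mass_contribution = 1 * 40.078 = 40.078 g/mol
pct = 100 * 40.078 / 56.077
pct = 71.46958646 %, rounded to 4 dp:

71.4696 %


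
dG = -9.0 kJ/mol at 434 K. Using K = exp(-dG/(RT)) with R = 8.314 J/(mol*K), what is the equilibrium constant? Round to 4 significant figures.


dG is in kJ/mol; multiply by 1000 to match R in J/(mol*K).
RT = 8.314 * 434 = 3608.276 J/mol
exponent = -dG*1000 / (RT) = -(-9.0*1000) / 3608.276 = 2.49426596
K = exp(2.49426596)
K = 12.112839, rounded to 4 significant figures:

12.11


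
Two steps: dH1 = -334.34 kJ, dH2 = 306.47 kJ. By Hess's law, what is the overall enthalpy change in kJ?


Hess's law: enthalpy is a state function, so add the step enthalpies.
dH_total = dH1 + dH2 = -334.34 + (306.47)
dH_total = -27.87 kJ:

-27.87 kJ


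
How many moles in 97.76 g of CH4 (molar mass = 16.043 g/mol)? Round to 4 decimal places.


n = mass / M
n = 97.76 / 16.043
n = 6.09362339 mol, rounded to 4 dp:

6.0936 mol


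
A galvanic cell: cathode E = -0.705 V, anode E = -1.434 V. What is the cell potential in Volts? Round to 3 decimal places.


Standard cell potential: E_cell = E_cathode - E_anode.
E_cell = -0.705 - (-1.434)
E_cell = 0.729 V, rounded to 3 dp:

0.729 V


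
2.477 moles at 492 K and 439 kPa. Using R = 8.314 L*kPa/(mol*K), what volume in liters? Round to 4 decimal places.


PV = nRT, solve for V = nRT / P.
nRT = 2.477 * 8.314 * 492 = 10132.1388
V = 10132.1388 / 439
V = 23.08004282 L, rounded to 4 dp:

23.0800 L


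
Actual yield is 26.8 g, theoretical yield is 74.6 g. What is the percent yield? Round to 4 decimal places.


% yield = 100 * actual / theoretical
% yield = 100 * 26.8 / 74.6
% yield = 35.92493298 %, rounded to 4 dp:

35.9249 %


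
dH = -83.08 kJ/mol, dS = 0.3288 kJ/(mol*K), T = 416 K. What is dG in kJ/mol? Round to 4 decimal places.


Gibbs: dG = dH - T*dS (consistent units, dS already in kJ/(mol*K)).
T*dS = 416 * 0.3288 = 136.7808
dG = -83.08 - (136.7808)
dG = -219.8608 kJ/mol, rounded to 4 dp:

-219.8608 kJ/mol


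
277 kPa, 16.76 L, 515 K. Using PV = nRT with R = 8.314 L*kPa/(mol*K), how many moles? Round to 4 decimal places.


PV = nRT, solve for n = PV / (RT).
PV = 277 * 16.76 = 4642.52
RT = 8.314 * 515 = 4281.71
n = 4642.52 / 4281.71
n = 1.08426773 mol, rounded to 4 dp:

1.0843 mol


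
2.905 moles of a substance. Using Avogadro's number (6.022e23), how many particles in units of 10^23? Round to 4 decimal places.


N = n * NA, then divide by 1e23 for the requested units.
N / 1e23 = n * 6.022
N / 1e23 = 2.905 * 6.022
N / 1e23 = 17.49391, rounded to 4 dp:

17.4939


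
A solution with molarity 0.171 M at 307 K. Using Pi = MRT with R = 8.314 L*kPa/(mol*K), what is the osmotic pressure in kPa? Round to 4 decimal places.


Osmotic pressure (van't Hoff): Pi = M*R*T.
RT = 8.314 * 307 = 2552.398
Pi = 0.171 * 2552.398
Pi = 436.460058 kPa, rounded to 4 dp:

436.4601 kPa


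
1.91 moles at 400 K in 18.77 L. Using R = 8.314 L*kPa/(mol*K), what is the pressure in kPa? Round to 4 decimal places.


PV = nRT, solve for P = nRT / V.
nRT = 1.91 * 8.314 * 400 = 6351.896
P = 6351.896 / 18.77
P = 338.40681939 kPa, rounded to 4 dp:

338.4068 kPa


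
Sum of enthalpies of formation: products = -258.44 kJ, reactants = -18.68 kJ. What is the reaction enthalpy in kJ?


dH_rxn = sum(dH_f products) - sum(dH_f reactants)
dH_rxn = -258.44 - (-18.68)
dH_rxn = -239.76 kJ:

-239.76 kJ


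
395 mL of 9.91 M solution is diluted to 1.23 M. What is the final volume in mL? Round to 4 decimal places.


Dilution: M1*V1 = M2*V2, solve for V2.
V2 = M1*V1 / M2
V2 = 9.91 * 395 / 1.23
V2 = 3914.45 / 1.23
V2 = 3182.4796748 mL, rounded to 4 dp:

3182.4797 mL


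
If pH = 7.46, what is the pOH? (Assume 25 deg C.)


At 25 deg C, pH + pOH = 14.
pOH = 14 - pH = 14 - 7.46
pOH = 6.54:

6.54


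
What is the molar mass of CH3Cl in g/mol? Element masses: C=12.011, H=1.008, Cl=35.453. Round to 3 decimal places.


M = sum(count * atomic_mass) over atoms.
M = 1*12.011 + 3*1.008 + 1*35.453
M = 12.011 + 3.024 + 35.453
M = 50.488 g/mol, rounded to 3 dp:

50.488 g/mol


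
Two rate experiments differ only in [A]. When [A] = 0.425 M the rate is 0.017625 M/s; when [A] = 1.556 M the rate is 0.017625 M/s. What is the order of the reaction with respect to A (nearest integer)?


Rate is proportional to [A]^n, so rate2/rate1 = ([A]2/[A]1)^n. Take logs to solve for n.
rate2/rate1 = 0.017625 / 0.017625 = 1.0
[A]2/[A]1 = 1.556 / 0.425 = 3.6612
n = ln(1.0) / ln(3.6612) = 0.0
Nearest integer order:

0


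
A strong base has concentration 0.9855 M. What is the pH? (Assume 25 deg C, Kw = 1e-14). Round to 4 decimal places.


A strong base dissociates completely, so [OH-] equals the given concentration.
pOH = -log10([OH-]) = -log10(0.9855) = 0.006343
pH = 14 - pOH = 14 - 0.006343
pH = 13.993657, rounded to 4 dp:

13.9937


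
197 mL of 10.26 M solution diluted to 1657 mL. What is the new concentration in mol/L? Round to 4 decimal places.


Dilution: M1*V1 = M2*V2, solve for M2.
M2 = M1*V1 / V2
M2 = 10.26 * 197 / 1657
M2 = 2021.22 / 1657
M2 = 1.21980688 mol/L, rounded to 4 dp:

1.2198 mol/L


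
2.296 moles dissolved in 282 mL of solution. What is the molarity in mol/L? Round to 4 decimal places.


Convert volume to liters: V_L = V_mL / 1000.
V_L = 282 / 1000 = 0.282 L
M = n / V_L = 2.296 / 0.282
M = 8.14184397 mol/L, rounded to 4 dp:

8.1418 mol/L


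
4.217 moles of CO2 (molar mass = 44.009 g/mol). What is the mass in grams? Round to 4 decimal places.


mass = n * M
mass = 4.217 * 44.009
mass = 185.585953 g, rounded to 4 dp:

185.5860 g


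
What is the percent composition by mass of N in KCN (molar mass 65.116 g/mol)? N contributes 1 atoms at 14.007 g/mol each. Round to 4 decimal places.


pct = 100 * (n_elem * M_elem) / M_total
mass_contribution = 1 * 14.007 = 14.007 g/mol
pct = 100 * 14.007 / 65.116
pct = 21.51084219 %, rounded to 4 dp:

21.5108 %


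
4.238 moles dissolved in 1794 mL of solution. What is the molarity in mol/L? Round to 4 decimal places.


Convert volume to liters: V_L = V_mL / 1000.
V_L = 1794 / 1000 = 1.794 L
M = n / V_L = 4.238 / 1.794
M = 2.36231884 mol/L, rounded to 4 dp:

2.3623 mol/L


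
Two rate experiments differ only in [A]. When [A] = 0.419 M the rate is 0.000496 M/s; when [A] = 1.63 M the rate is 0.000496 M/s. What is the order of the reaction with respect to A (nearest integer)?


Rate is proportional to [A]^n, so rate2/rate1 = ([A]2/[A]1)^n. Take logs to solve for n.
rate2/rate1 = 0.000496 / 0.000496 = 1.0
[A]2/[A]1 = 1.63 / 0.419 = 3.8902
n = ln(1.0) / ln(3.8902) = 0.0
Nearest integer order:

0


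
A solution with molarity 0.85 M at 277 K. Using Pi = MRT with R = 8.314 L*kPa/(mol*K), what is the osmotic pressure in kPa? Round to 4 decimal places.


Osmotic pressure (van't Hoff): Pi = M*R*T.
RT = 8.314 * 277 = 2302.978
Pi = 0.85 * 2302.978
Pi = 1957.5313 kPa, rounded to 4 dp:

1957.5313 kPa


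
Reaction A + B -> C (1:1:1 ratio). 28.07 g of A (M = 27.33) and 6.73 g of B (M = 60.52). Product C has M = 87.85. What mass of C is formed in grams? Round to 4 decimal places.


Find moles of each reactant; the smaller value is the limiting reagent in a 1:1:1 reaction, so moles_C equals moles of the limiter.
n_A = mass_A / M_A = 28.07 / 27.33 = 1.027076 mol
n_B = mass_B / M_B = 6.73 / 60.52 = 0.111203 mol
Limiting reagent: B (smaller), n_limiting = 0.111203 mol
mass_C = n_limiting * M_C = 0.111203 * 87.85
mass_C = 9.76918355 g, rounded to 4 dp:

9.7692 g


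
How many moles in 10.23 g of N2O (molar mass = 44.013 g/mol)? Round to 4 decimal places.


n = mass / M
n = 10.23 / 44.013
n = 0.23243133 mol, rounded to 4 dp:

0.2324 mol


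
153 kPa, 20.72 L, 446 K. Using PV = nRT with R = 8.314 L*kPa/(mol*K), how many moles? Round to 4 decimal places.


PV = nRT, solve for n = PV / (RT).
PV = 153 * 20.72 = 3170.16
RT = 8.314 * 446 = 3708.044
n = 3170.16 / 3708.044
n = 0.85494131 mol, rounded to 4 dp:

0.8549 mol


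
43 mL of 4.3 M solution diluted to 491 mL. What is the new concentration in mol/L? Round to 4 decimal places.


Dilution: M1*V1 = M2*V2, solve for M2.
M2 = M1*V1 / V2
M2 = 4.3 * 43 / 491
M2 = 184.9 / 491
M2 = 0.37657841 mol/L, rounded to 4 dp:

0.3766 mol/L


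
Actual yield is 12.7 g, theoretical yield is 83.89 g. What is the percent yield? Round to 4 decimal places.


% yield = 100 * actual / theoretical
% yield = 100 * 12.7 / 83.89
% yield = 15.13887233 %, rounded to 4 dp:

15.1389 %


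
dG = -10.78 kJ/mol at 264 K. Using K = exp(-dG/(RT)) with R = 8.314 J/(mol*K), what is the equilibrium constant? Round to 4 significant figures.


dG is in kJ/mol; multiply by 1000 to match R in J/(mol*K).
RT = 8.314 * 264 = 2194.896 J/mol
exponent = -dG*1000 / (RT) = -(-10.78*1000) / 2194.896 = 4.91139444
K = exp(4.91139444)
K = 135.82869, rounded to 4 significant figures:

135.8


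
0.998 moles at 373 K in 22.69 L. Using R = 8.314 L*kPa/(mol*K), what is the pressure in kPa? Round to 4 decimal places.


PV = nRT, solve for P = nRT / V.
nRT = 0.998 * 8.314 * 373 = 3094.9198
P = 3094.9198 / 22.69
P = 136.40016747 kPa, rounded to 4 dp:

136.4002 kPa


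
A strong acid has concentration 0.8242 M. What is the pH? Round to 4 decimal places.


A strong acid dissociates completely, so [H+] equals the given concentration.
pH = -log10([H+]) = -log10(0.8242)
pH = 0.08396739, rounded to 4 dp:

0.0840


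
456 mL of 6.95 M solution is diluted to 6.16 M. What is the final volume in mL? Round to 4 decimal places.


Dilution: M1*V1 = M2*V2, solve for V2.
V2 = M1*V1 / M2
V2 = 6.95 * 456 / 6.16
V2 = 3169.2 / 6.16
V2 = 514.48051948 mL, rounded to 4 dp:

514.4805 mL


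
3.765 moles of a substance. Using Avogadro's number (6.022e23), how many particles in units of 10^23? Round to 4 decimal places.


N = n * NA, then divide by 1e23 for the requested units.
N / 1e23 = n * 6.022
N / 1e23 = 3.765 * 6.022
N / 1e23 = 22.67283, rounded to 4 dp:

22.6728


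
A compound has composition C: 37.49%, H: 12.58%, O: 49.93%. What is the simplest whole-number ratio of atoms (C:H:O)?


Assume 100 g of compound, divide each mass% by atomic mass to get moles, then normalize by the smallest to get a raw atom ratio.
Moles per 100 g: C: 37.49/12.011 = 3.1213, H: 12.58/1.008 = 12.4802, O: 49.93/15.999 = 3.1208
Raw ratio (divide by min = 3.1208): C: 1.0, H: 3.999, O: 1.0
Multiply by 1 to clear fractions: C: 1.0 ~= 1, H: 3.999 ~= 4, O: 1.0 ~= 1
Reduce by GCD to get the simplest whole-number ratio:

1:4:1


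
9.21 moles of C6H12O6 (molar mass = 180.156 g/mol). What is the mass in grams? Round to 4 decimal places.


mass = n * M
mass = 9.21 * 180.156
mass = 1659.23676 g, rounded to 4 dp:

1659.2368 g


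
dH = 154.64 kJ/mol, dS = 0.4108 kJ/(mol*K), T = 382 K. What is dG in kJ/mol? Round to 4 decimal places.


Gibbs: dG = dH - T*dS (consistent units, dS already in kJ/(mol*K)).
T*dS = 382 * 0.4108 = 156.9256
dG = 154.64 - (156.9256)
dG = -2.2856 kJ/mol, rounded to 4 dp:

-2.2856 kJ/mol


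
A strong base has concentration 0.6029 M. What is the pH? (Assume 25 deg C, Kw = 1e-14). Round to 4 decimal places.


A strong base dissociates completely, so [OH-] equals the given concentration.
pOH = -log10([OH-]) = -log10(0.6029) = 0.219755
pH = 14 - pOH = 14 - 0.219755
pH = 13.780245, rounded to 4 dp:

13.7802


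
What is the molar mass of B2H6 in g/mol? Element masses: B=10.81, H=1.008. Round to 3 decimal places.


M = sum(count * atomic_mass) over atoms.
M = 2*10.81 + 6*1.008
M = 21.62 + 6.048
M = 27.668 g/mol, rounded to 3 dp:

27.668 g/mol


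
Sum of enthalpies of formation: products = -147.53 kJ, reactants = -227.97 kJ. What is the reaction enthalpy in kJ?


dH_rxn = sum(dH_f products) - sum(dH_f reactants)
dH_rxn = -147.53 - (-227.97)
dH_rxn = 80.44 kJ:

80.44 kJ


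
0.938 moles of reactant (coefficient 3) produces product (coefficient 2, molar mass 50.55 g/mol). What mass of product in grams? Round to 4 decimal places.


Use the coefficient ratio to convert reactant moles to product moles, then multiply by the product's molar mass.
moles_P = moles_R * (coeff_P / coeff_R) = 0.938 * (2/3) = 0.625333
mass_P = moles_P * M_P = 0.625333 * 50.55
mass_P = 31.61058315 g, rounded to 4 dp:

31.6106 g


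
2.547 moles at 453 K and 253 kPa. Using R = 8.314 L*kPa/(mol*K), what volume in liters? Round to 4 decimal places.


PV = nRT, solve for V = nRT / P.
nRT = 2.547 * 8.314 * 453 = 9592.6184
V = 9592.6184 / 253
V = 37.91548775 L, rounded to 4 dp:

37.9155 L


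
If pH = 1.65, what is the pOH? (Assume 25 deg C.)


At 25 deg C, pH + pOH = 14.
pOH = 14 - pH = 14 - 1.65
pOH = 12.35:

12.35


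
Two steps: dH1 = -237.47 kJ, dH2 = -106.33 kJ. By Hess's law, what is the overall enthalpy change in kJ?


Hess's law: enthalpy is a state function, so add the step enthalpies.
dH_total = dH1 + dH2 = -237.47 + (-106.33)
dH_total = -343.8 kJ:

-343.80 kJ


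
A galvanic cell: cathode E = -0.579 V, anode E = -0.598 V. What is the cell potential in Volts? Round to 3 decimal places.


Standard cell potential: E_cell = E_cathode - E_anode.
E_cell = -0.579 - (-0.598)
E_cell = 0.019 V, rounded to 3 dp:

0.019 V


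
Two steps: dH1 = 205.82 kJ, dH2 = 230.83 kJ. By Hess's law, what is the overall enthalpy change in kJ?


Hess's law: enthalpy is a state function, so add the step enthalpies.
dH_total = dH1 + dH2 = 205.82 + (230.83)
dH_total = 436.65 kJ:

436.65 kJ


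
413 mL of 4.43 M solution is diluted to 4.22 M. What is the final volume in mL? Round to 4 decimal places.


Dilution: M1*V1 = M2*V2, solve for V2.
V2 = M1*V1 / M2
V2 = 4.43 * 413 / 4.22
V2 = 1829.59 / 4.22
V2 = 433.5521327 mL, rounded to 4 dp:

433.5521 mL


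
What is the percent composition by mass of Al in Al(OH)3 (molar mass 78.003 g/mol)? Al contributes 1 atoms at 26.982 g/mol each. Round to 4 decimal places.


pct = 100 * (n_elem * M_elem) / M_total
mass_contribution = 1 * 26.982 = 26.982 g/mol
pct = 100 * 26.982 / 78.003
pct = 34.59097727 %, rounded to 4 dp:

34.5910 %


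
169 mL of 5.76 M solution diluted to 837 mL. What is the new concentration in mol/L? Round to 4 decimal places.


Dilution: M1*V1 = M2*V2, solve for M2.
M2 = M1*V1 / V2
M2 = 5.76 * 169 / 837
M2 = 973.44 / 837
M2 = 1.16301075 mol/L, rounded to 4 dp:

1.1630 mol/L


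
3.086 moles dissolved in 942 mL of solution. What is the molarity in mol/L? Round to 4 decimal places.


Convert volume to liters: V_L = V_mL / 1000.
V_L = 942 / 1000 = 0.942 L
M = n / V_L = 3.086 / 0.942
M = 3.27600849 mol/L, rounded to 4 dp:

3.2760 mol/L


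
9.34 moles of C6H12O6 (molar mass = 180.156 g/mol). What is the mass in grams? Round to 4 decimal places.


mass = n * M
mass = 9.34 * 180.156
mass = 1682.65704 g, rounded to 4 dp:

1682.6570 g


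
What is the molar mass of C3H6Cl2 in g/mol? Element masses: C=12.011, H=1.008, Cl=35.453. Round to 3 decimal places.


M = sum(count * atomic_mass) over atoms.
M = 3*12.011 + 6*1.008 + 2*35.453
M = 36.033 + 6.048 + 70.906
M = 112.987 g/mol, rounded to 3 dp:

112.987 g/mol


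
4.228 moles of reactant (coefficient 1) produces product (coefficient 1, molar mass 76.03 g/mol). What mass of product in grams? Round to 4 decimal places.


Use the coefficient ratio to convert reactant moles to product moles, then multiply by the product's molar mass.
moles_P = moles_R * (coeff_P / coeff_R) = 4.228 * (1/1) = 4.228
mass_P = moles_P * M_P = 4.228 * 76.03
mass_P = 321.45484 g, rounded to 4 dp:

321.4548 g


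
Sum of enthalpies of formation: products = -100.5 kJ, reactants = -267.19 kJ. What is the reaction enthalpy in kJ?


dH_rxn = sum(dH_f products) - sum(dH_f reactants)
dH_rxn = -100.5 - (-267.19)
dH_rxn = 166.69 kJ:

166.69 kJ


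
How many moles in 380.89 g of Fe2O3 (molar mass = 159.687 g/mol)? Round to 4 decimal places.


n = mass / M
n = 380.89 / 159.687
n = 2.3852286 mol, rounded to 4 dp:

2.3852 mol


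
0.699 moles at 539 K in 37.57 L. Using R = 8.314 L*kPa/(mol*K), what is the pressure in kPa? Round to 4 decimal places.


PV = nRT, solve for P = nRT / V.
nRT = 0.699 * 8.314 * 539 = 3132.391
P = 3132.391 / 37.57
P = 83.37479372 kPa, rounded to 4 dp:

83.3748 kPa


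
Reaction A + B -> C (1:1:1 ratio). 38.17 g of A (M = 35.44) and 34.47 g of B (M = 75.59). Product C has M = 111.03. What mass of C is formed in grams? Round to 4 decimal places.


Find moles of each reactant; the smaller value is the limiting reagent in a 1:1:1 reaction, so moles_C equals moles of the limiter.
n_A = mass_A / M_A = 38.17 / 35.44 = 1.077032 mol
n_B = mass_B / M_B = 34.47 / 75.59 = 0.456013 mol
Limiting reagent: B (smaller), n_limiting = 0.456013 mol
mass_C = n_limiting * M_C = 0.456013 * 111.03
mass_C = 50.63112339 g, rounded to 4 dp:

50.6311 g


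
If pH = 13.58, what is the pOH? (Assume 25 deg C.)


At 25 deg C, pH + pOH = 14.
pOH = 14 - pH = 14 - 13.58
pOH = 0.42:

0.42


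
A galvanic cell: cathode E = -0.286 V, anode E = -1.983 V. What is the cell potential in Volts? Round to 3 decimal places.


Standard cell potential: E_cell = E_cathode - E_anode.
E_cell = -0.286 - (-1.983)
E_cell = 1.697 V, rounded to 3 dp:

1.697 V


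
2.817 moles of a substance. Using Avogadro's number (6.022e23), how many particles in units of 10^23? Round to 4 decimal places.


N = n * NA, then divide by 1e23 for the requested units.
N / 1e23 = n * 6.022
N / 1e23 = 2.817 * 6.022
N / 1e23 = 16.963974, rounded to 4 dp:

16.9640


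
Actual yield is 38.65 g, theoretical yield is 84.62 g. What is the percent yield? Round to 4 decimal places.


% yield = 100 * actual / theoretical
% yield = 100 * 38.65 / 84.62
% yield = 45.67478138 %, rounded to 4 dp:

45.6748 %


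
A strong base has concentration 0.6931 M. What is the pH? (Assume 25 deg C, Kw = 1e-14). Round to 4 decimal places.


A strong base dissociates completely, so [OH-] equals the given concentration.
pOH = -log10([OH-]) = -log10(0.6931) = 0.159204
pH = 14 - pOH = 14 - 0.159204
pH = 13.840796, rounded to 4 dp:

13.8408


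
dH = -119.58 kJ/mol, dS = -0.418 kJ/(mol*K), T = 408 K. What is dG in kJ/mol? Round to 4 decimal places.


Gibbs: dG = dH - T*dS (consistent units, dS already in kJ/(mol*K)).
T*dS = 408 * -0.418 = -170.544
dG = -119.58 - (-170.544)
dG = 50.964 kJ/mol, rounded to 4 dp:

50.9640 kJ/mol


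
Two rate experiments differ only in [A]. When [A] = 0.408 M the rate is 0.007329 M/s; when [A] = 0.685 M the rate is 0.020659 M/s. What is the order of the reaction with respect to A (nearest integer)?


Rate is proportional to [A]^n, so rate2/rate1 = ([A]2/[A]1)^n. Take logs to solve for n.
rate2/rate1 = 0.020659 / 0.007329 = 2.8188
[A]2/[A]1 = 0.685 / 0.408 = 1.6789
n = ln(2.8188) / ln(1.6789) = 2.0
Nearest integer order:

2


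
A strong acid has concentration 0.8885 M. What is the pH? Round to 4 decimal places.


A strong acid dissociates completely, so [H+] equals the given concentration.
pH = -log10([H+]) = -log10(0.8885)
pH = 0.05134257, rounded to 4 dp:

0.0513


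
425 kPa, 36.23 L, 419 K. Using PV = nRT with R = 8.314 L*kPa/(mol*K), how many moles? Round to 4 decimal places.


PV = nRT, solve for n = PV / (RT).
PV = 425 * 36.23 = 15397.75
RT = 8.314 * 419 = 3483.566
n = 15397.75 / 3483.566
n = 4.42011146 mol, rounded to 4 dp:

4.4201 mol


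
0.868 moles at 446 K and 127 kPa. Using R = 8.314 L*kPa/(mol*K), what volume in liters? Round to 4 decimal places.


PV = nRT, solve for V = nRT / P.
nRT = 0.868 * 8.314 * 446 = 3218.5822
V = 3218.5822 / 127
V = 25.34316693 L, rounded to 4 dp:

25.3432 L


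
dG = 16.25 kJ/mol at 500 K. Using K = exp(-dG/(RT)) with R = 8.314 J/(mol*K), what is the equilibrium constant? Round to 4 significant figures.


dG is in kJ/mol; multiply by 1000 to match R in J/(mol*K).
RT = 8.314 * 500 = 4157.0 J/mol
exponent = -dG*1000 / (RT) = -(16.25*1000) / 4157.0 = -3.90906904
K = exp(-3.90906904)
K = 0.020059167, rounded to 4 significant figures:

0.02006


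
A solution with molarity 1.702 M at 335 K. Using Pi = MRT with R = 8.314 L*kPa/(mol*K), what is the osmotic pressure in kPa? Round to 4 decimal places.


Osmotic pressure (van't Hoff): Pi = M*R*T.
RT = 8.314 * 335 = 2785.19
Pi = 1.702 * 2785.19
Pi = 4740.39338 kPa, rounded to 4 dp:

4740.3934 kPa


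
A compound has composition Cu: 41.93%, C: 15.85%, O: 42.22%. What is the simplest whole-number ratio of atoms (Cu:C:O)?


Assume 100 g of compound, divide each mass% by atomic mass to get moles, then normalize by the smallest to get a raw atom ratio.
Moles per 100 g: Cu: 41.93/63.546 = 0.6598, C: 15.85/12.011 = 1.3196, O: 42.22/15.999 = 2.6389
Raw ratio (divide by min = 0.6598): Cu: 1.0, C: 2.0, O: 3.999
Multiply by 1 to clear fractions: Cu: 1.0 ~= 1, C: 2.0 ~= 2, O: 3.999 ~= 4
Reduce by GCD to get the simplest whole-number ratio:

1:2:4


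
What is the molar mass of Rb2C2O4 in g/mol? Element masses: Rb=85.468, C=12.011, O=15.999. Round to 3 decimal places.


M = sum(count * atomic_mass) over atoms.
M = 2*85.468 + 2*12.011 + 4*15.999
M = 170.936 + 24.022 + 63.996
M = 258.954 g/mol, rounded to 3 dp:

258.954 g/mol


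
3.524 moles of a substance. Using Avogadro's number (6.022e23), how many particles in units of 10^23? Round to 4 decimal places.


N = n * NA, then divide by 1e23 for the requested units.
N / 1e23 = n * 6.022
N / 1e23 = 3.524 * 6.022
N / 1e23 = 21.221528, rounded to 4 dp:

21.2215


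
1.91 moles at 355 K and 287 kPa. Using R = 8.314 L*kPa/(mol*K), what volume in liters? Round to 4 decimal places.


PV = nRT, solve for V = nRT / P.
nRT = 1.91 * 8.314 * 355 = 5637.3077
V = 5637.3077 / 287
V = 19.64218711 L, rounded to 4 dp:

19.6422 L


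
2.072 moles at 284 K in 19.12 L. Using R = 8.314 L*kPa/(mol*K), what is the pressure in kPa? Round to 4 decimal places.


PV = nRT, solve for P = nRT / V.
nRT = 2.072 * 8.314 * 284 = 4892.3567
P = 4892.3567 / 19.12
P = 255.87639644 kPa, rounded to 4 dp:

255.8764 kPa


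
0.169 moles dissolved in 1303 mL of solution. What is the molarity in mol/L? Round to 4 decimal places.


Convert volume to liters: V_L = V_mL / 1000.
V_L = 1303 / 1000 = 1.303 L
M = n / V_L = 0.169 / 1.303
M = 0.12970069 mol/L, rounded to 4 dp:

0.1297 mol/L


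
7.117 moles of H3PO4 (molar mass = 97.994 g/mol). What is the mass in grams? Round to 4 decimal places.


mass = n * M
mass = 7.117 * 97.994
mass = 697.423298 g, rounded to 4 dp:

697.4233 g


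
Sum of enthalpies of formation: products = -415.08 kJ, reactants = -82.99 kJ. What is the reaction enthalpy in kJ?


dH_rxn = sum(dH_f products) - sum(dH_f reactants)
dH_rxn = -415.08 - (-82.99)
dH_rxn = -332.09 kJ:

-332.09 kJ


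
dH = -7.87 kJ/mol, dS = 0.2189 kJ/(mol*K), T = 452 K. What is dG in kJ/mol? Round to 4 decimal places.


Gibbs: dG = dH - T*dS (consistent units, dS already in kJ/(mol*K)).
T*dS = 452 * 0.2189 = 98.9428
dG = -7.87 - (98.9428)
dG = -106.8128 kJ/mol, rounded to 4 dp:

-106.8128 kJ/mol


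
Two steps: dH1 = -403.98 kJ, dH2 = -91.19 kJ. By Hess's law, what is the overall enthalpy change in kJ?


Hess's law: enthalpy is a state function, so add the step enthalpies.
dH_total = dH1 + dH2 = -403.98 + (-91.19)
dH_total = -495.17 kJ:

-495.17 kJ


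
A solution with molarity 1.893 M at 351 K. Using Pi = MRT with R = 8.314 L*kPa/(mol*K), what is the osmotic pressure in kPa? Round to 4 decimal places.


Osmotic pressure (van't Hoff): Pi = M*R*T.
RT = 8.314 * 351 = 2918.214
Pi = 1.893 * 2918.214
Pi = 5524.179102 kPa, rounded to 4 dp:

5524.1791 kPa


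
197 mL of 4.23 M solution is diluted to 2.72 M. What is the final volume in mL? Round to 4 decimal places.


Dilution: M1*V1 = M2*V2, solve for V2.
V2 = M1*V1 / M2
V2 = 4.23 * 197 / 2.72
V2 = 833.31 / 2.72
V2 = 306.36397059 mL, rounded to 4 dp:

306.3640 mL


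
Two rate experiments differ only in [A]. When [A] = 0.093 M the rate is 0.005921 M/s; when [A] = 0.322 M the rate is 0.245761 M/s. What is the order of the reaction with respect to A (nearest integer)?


Rate is proportional to [A]^n, so rate2/rate1 = ([A]2/[A]1)^n. Take logs to solve for n.
rate2/rate1 = 0.245761 / 0.005921 = 41.5067
[A]2/[A]1 = 0.322 / 0.093 = 3.4624
n = ln(41.5067) / ln(3.4624) = 3.0
Nearest integer order:

3


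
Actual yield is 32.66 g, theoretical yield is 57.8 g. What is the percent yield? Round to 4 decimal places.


% yield = 100 * actual / theoretical
% yield = 100 * 32.66 / 57.8
% yield = 56.50519031 %, rounded to 4 dp:

56.5052 %


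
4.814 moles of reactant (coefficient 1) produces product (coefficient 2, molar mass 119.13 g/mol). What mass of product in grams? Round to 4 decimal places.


Use the coefficient ratio to convert reactant moles to product moles, then multiply by the product's molar mass.
moles_P = moles_R * (coeff_P / coeff_R) = 4.814 * (2/1) = 9.628
mass_P = moles_P * M_P = 9.628 * 119.13
mass_P = 1146.98364 g, rounded to 4 dp:

1146.9836 g


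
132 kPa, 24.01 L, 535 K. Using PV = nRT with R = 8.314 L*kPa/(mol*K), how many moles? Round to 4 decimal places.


PV = nRT, solve for n = PV / (RT).
PV = 132 * 24.01 = 3169.32
RT = 8.314 * 535 = 4447.99
n = 3169.32 / 4447.99
n = 0.71252858 mol, rounded to 4 dp:

0.7125 mol


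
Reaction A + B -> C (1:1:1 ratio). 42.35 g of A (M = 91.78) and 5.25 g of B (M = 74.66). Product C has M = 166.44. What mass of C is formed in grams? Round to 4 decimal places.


Find moles of each reactant; the smaller value is the limiting reagent in a 1:1:1 reaction, so moles_C equals moles of the limiter.
n_A = mass_A / M_A = 42.35 / 91.78 = 0.46143 mol
n_B = mass_B / M_B = 5.25 / 74.66 = 0.070319 mol
Limiting reagent: B (smaller), n_limiting = 0.070319 mol
mass_C = n_limiting * M_C = 0.070319 * 166.44
mass_C = 11.70389436 g, rounded to 4 dp:

11.7039 g


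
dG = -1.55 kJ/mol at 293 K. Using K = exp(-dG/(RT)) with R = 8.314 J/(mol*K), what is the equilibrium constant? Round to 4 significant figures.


dG is in kJ/mol; multiply by 1000 to match R in J/(mol*K).
RT = 8.314 * 293 = 2436.002 J/mol
exponent = -dG*1000 / (RT) = -(-1.55*1000) / 2436.002 = 0.63628848
K = exp(0.63628848)
K = 1.8894551, rounded to 4 significant figures:

1.889


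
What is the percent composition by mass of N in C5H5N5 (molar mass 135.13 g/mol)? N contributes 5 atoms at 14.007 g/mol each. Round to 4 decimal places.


pct = 100 * (n_elem * M_elem) / M_total
mass_contribution = 5 * 14.007 = 70.035 g/mol
pct = 100 * 70.035 / 135.13
pct = 51.82786946 %, rounded to 4 dp:

51.8279 %


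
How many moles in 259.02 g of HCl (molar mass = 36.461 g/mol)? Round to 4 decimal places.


n = mass / M
n = 259.02 / 36.461
n = 7.10402896 mol, rounded to 4 dp:

7.1040 mol


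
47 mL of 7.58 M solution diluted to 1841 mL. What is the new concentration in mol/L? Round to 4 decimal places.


Dilution: M1*V1 = M2*V2, solve for M2.
M2 = M1*V1 / V2
M2 = 7.58 * 47 / 1841
M2 = 356.26 / 1841
M2 = 0.19351439 mol/L, rounded to 4 dp:

0.1935 mol/L


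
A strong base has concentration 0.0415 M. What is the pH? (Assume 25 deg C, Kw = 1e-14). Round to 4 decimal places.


A strong base dissociates completely, so [OH-] equals the given concentration.
pOH = -log10([OH-]) = -log10(0.0415) = 1.381952
pH = 14 - pOH = 14 - 1.381952
pH = 12.618048, rounded to 4 dp:

12.6180


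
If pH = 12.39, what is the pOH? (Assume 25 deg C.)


At 25 deg C, pH + pOH = 14.
pOH = 14 - pH = 14 - 12.39
pOH = 1.61:

1.61


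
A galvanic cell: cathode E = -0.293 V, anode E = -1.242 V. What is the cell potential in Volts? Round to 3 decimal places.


Standard cell potential: E_cell = E_cathode - E_anode.
E_cell = -0.293 - (-1.242)
E_cell = 0.949 V, rounded to 3 dp:

0.949 V


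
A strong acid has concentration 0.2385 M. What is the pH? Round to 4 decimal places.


A strong acid dissociates completely, so [H+] equals the given concentration.
pH = -log10([H+]) = -log10(0.2385)
pH = 0.62251162, rounded to 4 dp:

0.6225


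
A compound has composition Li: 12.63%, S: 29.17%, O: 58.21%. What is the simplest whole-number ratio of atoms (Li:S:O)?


Assume 100 g of compound, divide each mass% by atomic mass to get moles, then normalize by the smallest to get a raw atom ratio.
Moles per 100 g: Li: 12.63/6.941 = 1.8196, S: 29.17/32.065 = 0.9097, O: 58.21/15.999 = 3.6384
Raw ratio (divide by min = 0.9097): Li: 2.0, S: 1.0, O: 3.999
Multiply by 1 to clear fractions: Li: 2.0 ~= 2, S: 1.0 ~= 1, O: 3.999 ~= 4
Reduce by GCD to get the simplest whole-number ratio:

2:1:4


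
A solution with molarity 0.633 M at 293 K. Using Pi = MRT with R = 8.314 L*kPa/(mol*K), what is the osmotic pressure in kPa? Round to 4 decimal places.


Osmotic pressure (van't Hoff): Pi = M*R*T.
RT = 8.314 * 293 = 2436.002
Pi = 0.633 * 2436.002
Pi = 1541.989266 kPa, rounded to 4 dp:

1541.9893 kPa


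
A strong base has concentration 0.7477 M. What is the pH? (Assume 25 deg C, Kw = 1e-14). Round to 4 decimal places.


A strong base dissociates completely, so [OH-] equals the given concentration.
pOH = -log10([OH-]) = -log10(0.7477) = 0.126273
pH = 14 - pOH = 14 - 0.126273
pH = 13.873727, rounded to 4 dp:

13.8737


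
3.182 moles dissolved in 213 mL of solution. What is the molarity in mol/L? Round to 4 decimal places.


Convert volume to liters: V_L = V_mL / 1000.
V_L = 213 / 1000 = 0.213 L
M = n / V_L = 3.182 / 0.213
M = 14.93896714 mol/L, rounded to 4 dp:

14.9390 mol/L


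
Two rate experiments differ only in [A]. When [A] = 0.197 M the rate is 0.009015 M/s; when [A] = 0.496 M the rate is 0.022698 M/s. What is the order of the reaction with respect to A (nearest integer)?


Rate is proportional to [A]^n, so rate2/rate1 = ([A]2/[A]1)^n. Take logs to solve for n.
rate2/rate1 = 0.022698 / 0.009015 = 2.5178
[A]2/[A]1 = 0.496 / 0.197 = 2.5178
n = ln(2.5178) / ln(2.5178) = 1.0
Nearest integer order:

1


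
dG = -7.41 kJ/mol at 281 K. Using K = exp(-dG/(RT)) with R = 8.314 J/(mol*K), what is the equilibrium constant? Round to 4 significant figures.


dG is in kJ/mol; multiply by 1000 to match R in J/(mol*K).
RT = 8.314 * 281 = 2336.234 J/mol
exponent = -dG*1000 / (RT) = -(-7.41*1000) / 2336.234 = 3.17177132
K = exp(3.17177132)
K = 23.849692, rounded to 4 significant figures:

23.85


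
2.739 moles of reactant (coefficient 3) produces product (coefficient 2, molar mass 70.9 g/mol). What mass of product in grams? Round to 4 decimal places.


Use the coefficient ratio to convert reactant moles to product moles, then multiply by the product's molar mass.
moles_P = moles_R * (coeff_P / coeff_R) = 2.739 * (2/3) = 1.826
mass_P = moles_P * M_P = 1.826 * 70.9
mass_P = 129.4634 g, rounded to 4 dp:

129.4634 g


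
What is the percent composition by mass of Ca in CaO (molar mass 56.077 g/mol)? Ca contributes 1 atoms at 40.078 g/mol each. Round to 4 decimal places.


pct = 100 * (n_elem * M_elem) / M_total
mass_contribution = 1 * 40.078 = 40.078 g/mol
pct = 100 * 40.078 / 56.077
pct = 71.46958646 %, rounded to 4 dp:

71.4696 %


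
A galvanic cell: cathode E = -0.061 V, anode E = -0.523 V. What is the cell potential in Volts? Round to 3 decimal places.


Standard cell potential: E_cell = E_cathode - E_anode.
E_cell = -0.061 - (-0.523)
E_cell = 0.462 V, rounded to 3 dp:

0.462 V


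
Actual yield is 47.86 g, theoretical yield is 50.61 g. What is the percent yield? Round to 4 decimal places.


% yield = 100 * actual / theoretical
% yield = 100 * 47.86 / 50.61
% yield = 94.56629125 %, rounded to 4 dp:

94.5663 %


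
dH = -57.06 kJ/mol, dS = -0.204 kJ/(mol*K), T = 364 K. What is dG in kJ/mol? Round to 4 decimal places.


Gibbs: dG = dH - T*dS (consistent units, dS already in kJ/(mol*K)).
T*dS = 364 * -0.204 = -74.256
dG = -57.06 - (-74.256)
dG = 17.196 kJ/mol, rounded to 4 dp:

17.1960 kJ/mol


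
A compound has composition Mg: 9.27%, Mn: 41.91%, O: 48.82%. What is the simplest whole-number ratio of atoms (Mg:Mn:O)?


Assume 100 g of compound, divide each mass% by atomic mass to get moles, then normalize by the smallest to get a raw atom ratio.
Moles per 100 g: Mg: 9.27/24.305 = 0.3814, Mn: 41.91/54.938 = 0.7629, O: 48.82/15.999 = 3.0514
Raw ratio (divide by min = 0.3814): Mg: 1.0, Mn: 2.0, O: 8.001
Multiply by 1 to clear fractions: Mg: 1.0 ~= 1, Mn: 2.0 ~= 2, O: 8.001 ~= 8
Reduce by GCD to get the simplest whole-number ratio:

1:2:8


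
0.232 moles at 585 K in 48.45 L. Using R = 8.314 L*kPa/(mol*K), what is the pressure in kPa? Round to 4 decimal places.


PV = nRT, solve for P = nRT / V.
nRT = 0.232 * 8.314 * 585 = 1128.3761
P = 1128.3761 / 48.45
P = 23.28949639 kPa, rounded to 4 dp:

23.2895 kPa


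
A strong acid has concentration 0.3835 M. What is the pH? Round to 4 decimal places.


A strong acid dissociates completely, so [H+] equals the given concentration.
pH = -log10([H+]) = -log10(0.3835)
pH = 0.41623463, rounded to 4 dp:

0.4162


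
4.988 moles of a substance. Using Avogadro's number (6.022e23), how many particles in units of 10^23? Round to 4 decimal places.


N = n * NA, then divide by 1e23 for the requested units.
N / 1e23 = n * 6.022
N / 1e23 = 4.988 * 6.022
N / 1e23 = 30.037736, rounded to 4 dp:

30.0377


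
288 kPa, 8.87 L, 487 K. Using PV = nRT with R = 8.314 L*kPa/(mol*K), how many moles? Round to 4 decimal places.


PV = nRT, solve for n = PV / (RT).
PV = 288 * 8.87 = 2554.56
RT = 8.314 * 487 = 4048.918
n = 2554.56 / 4048.918
n = 0.63092411 mol, rounded to 4 dp:

0.6309 mol


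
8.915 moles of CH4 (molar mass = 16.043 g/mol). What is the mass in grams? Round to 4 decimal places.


mass = n * M
mass = 8.915 * 16.043
mass = 143.023345 g, rounded to 4 dp:

143.0233 g


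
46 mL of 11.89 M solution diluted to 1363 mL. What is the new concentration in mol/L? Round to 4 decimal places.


Dilution: M1*V1 = M2*V2, solve for M2.
M2 = M1*V1 / V2
M2 = 11.89 * 46 / 1363
M2 = 546.94 / 1363
M2 = 0.4012766 mol/L, rounded to 4 dp:

0.4013 mol/L
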